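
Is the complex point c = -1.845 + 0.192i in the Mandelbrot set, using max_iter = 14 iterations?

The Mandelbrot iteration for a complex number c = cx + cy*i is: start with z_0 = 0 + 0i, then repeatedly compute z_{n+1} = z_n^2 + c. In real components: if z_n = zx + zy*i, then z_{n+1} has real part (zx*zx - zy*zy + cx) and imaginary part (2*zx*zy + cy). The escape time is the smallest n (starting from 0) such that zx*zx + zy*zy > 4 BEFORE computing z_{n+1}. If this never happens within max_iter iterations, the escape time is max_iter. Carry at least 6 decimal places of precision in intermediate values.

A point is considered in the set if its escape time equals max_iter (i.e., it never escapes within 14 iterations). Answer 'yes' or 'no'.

Answer: no

Derivation:
z_0 = 0 + 0i, c = -1.8450 + 0.1920i
Iter 1: z = -1.8450 + 0.1920i, |z|^2 = 3.4409
Iter 2: z = 1.5222 + -0.5165i, |z|^2 = 2.5837
Iter 3: z = 0.2052 + -1.3803i, |z|^2 = 1.9474
Iter 4: z = -3.7082 + -0.3746i, |z|^2 = 13.8910
Escaped at iteration 4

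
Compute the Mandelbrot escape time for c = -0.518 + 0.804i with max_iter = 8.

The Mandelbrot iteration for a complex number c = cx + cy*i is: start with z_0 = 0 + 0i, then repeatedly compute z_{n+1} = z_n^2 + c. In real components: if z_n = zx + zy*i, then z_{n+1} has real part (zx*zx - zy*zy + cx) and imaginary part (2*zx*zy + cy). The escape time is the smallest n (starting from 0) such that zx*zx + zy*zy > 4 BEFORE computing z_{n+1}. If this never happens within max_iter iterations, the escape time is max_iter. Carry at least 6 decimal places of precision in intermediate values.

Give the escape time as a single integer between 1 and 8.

Answer: 5

Derivation:
z_0 = 0 + 0i, c = -0.5180 + 0.8040i
Iter 1: z = -0.5180 + 0.8040i, |z|^2 = 0.9147
Iter 2: z = -0.8961 + -0.0289i, |z|^2 = 0.8038
Iter 3: z = 0.2841 + 0.8559i, |z|^2 = 0.8133
Iter 4: z = -1.1698 + 1.2904i, |z|^2 = 3.0335
Iter 5: z = -0.8147 + -2.2149i, |z|^2 = 5.5696
Escaped at iteration 5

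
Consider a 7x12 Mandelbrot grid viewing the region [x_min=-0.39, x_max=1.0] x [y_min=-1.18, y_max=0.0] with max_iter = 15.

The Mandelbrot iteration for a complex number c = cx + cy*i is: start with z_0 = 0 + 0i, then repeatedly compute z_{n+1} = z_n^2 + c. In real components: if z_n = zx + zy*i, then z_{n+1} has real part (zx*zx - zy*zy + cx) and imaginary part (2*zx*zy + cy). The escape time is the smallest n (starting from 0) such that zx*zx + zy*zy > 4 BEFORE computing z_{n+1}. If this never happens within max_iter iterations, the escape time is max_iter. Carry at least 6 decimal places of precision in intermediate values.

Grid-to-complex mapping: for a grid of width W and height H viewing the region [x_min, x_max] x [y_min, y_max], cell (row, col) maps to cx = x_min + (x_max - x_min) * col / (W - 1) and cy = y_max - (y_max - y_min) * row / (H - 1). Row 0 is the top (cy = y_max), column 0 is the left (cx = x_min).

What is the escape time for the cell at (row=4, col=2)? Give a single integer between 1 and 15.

z_0 = 0 + 0i, c = 0.0733 + -0.4291i
Iter 1: z = 0.0733 + -0.4291i, |z|^2 = 0.1895
Iter 2: z = -0.1054 + -0.4920i, |z|^2 = 0.2532
Iter 3: z = -0.1576 + -0.3254i, |z|^2 = 0.1307
Iter 4: z = -0.0077 + -0.3265i, |z|^2 = 0.1067
Iter 5: z = -0.0332 + -0.4241i, |z|^2 = 0.1809
Iter 6: z = -0.1054 + -0.4009i, |z|^2 = 0.1718
Iter 7: z = -0.0763 + -0.3446i, |z|^2 = 0.1246
Iter 8: z = -0.0396 + -0.3765i, |z|^2 = 0.1433
Iter 9: z = -0.0669 + -0.3993i, |z|^2 = 0.1639
Iter 10: z = -0.0816 + -0.3757i, |z|^2 = 0.1478
Iter 11: z = -0.0612 + -0.3678i, |z|^2 = 0.1390
Iter 12: z = -0.0582 + -0.3841i, |z|^2 = 0.1509
Iter 13: z = -0.0708 + -0.3844i, |z|^2 = 0.1528
Iter 14: z = -0.0694 + -0.3746i, |z|^2 = 0.1452

Answer: 15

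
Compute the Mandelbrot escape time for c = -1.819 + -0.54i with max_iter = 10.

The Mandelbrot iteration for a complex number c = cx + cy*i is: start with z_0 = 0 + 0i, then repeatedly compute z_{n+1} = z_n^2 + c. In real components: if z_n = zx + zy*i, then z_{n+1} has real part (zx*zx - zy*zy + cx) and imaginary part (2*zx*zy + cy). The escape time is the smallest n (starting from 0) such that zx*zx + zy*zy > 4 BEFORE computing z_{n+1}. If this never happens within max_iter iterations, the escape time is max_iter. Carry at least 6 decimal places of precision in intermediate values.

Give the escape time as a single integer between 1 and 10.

z_0 = 0 + 0i, c = -1.8190 + -0.5400i
Iter 1: z = -1.8190 + -0.5400i, |z|^2 = 3.6004
Iter 2: z = 1.1982 + 1.4245i, |z|^2 = 3.4648
Iter 3: z = -2.4127 + 2.8736i, |z|^2 = 14.0786
Escaped at iteration 3

Answer: 3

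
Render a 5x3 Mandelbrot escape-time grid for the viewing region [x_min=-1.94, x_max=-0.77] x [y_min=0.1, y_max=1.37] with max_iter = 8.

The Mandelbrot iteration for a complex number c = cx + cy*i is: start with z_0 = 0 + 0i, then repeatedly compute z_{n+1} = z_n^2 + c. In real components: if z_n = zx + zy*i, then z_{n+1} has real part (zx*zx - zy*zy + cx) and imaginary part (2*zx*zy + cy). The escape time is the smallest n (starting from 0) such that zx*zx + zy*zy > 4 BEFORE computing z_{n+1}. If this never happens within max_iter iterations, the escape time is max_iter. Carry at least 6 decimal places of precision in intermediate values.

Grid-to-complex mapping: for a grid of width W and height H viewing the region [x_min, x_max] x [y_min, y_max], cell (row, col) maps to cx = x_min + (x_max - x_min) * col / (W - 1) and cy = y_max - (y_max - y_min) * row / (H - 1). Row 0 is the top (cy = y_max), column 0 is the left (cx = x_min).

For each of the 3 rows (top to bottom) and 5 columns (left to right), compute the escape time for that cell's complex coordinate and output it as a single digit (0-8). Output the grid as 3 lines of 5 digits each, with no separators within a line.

Answer: 11222
13334
46888

Derivation:
(row=0, col=0): c = -1.9400 + 1.3700i → escape time 1
(row=0, col=1): c = -1.6475 + 1.3700i → escape time 1
(row=0, col=2): c = -1.3550 + 1.3700i → escape time 2
(row=0, col=3): c = -1.0625 + 1.3700i → escape time 2
(row=0, col=4): c = -0.7700 + 1.3700i → escape time 2
(row=1, col=0): c = -1.9400 + 0.7350i → escape time 1
(row=1, col=1): c = -1.6475 + 0.7350i → escape time 3
(row=1, col=2): c = -1.3550 + 0.7350i → escape time 3
(row=1, col=3): c = -1.0625 + 0.7350i → escape time 3
(row=1, col=4): c = -0.7700 + 0.7350i → escape time 4
(row=2, col=0): c = -1.9400 + 0.1000i → escape time 4
(row=2, col=1): c = -1.6475 + 0.1000i → escape time 6
(row=2, col=2): c = -1.3550 + 0.1000i → escape time 8
(row=2, col=3): c = -1.0625 + 0.1000i → escape time 8
(row=2, col=4): c = -0.7700 + 0.1000i → escape time 8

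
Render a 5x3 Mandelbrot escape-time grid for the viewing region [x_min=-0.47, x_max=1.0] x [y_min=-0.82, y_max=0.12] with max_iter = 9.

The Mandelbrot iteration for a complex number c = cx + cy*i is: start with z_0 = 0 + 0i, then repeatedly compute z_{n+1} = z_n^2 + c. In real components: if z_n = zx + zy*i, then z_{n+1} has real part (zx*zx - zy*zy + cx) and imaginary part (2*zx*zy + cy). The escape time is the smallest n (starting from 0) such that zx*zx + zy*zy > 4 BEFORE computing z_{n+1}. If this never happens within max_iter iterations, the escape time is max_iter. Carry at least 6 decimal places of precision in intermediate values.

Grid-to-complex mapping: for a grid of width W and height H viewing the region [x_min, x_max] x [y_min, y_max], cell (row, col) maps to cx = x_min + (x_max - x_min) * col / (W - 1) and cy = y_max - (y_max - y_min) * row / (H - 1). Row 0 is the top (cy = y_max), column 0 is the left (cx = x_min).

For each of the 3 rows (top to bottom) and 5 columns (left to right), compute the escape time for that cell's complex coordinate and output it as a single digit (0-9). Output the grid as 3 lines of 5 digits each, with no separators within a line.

(row=0, col=0): c = -0.4700 + 0.1200i → escape time 9
(row=0, col=1): c = -0.1025 + 0.1200i → escape time 9
(row=0, col=2): c = 0.2650 + 0.1200i → escape time 9
(row=0, col=3): c = 0.6325 + 0.1200i → escape time 4
(row=0, col=4): c = 1.0000 + 0.1200i → escape time 2
(row=1, col=0): c = -0.4700 + -0.3500i → escape time 9
(row=1, col=1): c = -0.1025 + -0.3500i → escape time 9
(row=1, col=2): c = 0.2650 + -0.3500i → escape time 9
(row=1, col=3): c = 0.6325 + -0.3500i → escape time 4
(row=1, col=4): c = 1.0000 + -0.3500i → escape time 2
(row=2, col=0): c = -0.4700 + -0.8200i → escape time 5
(row=2, col=1): c = -0.1025 + -0.8200i → escape time 9
(row=2, col=2): c = 0.2650 + -0.8200i → escape time 5
(row=2, col=3): c = 0.6325 + -0.8200i → escape time 3
(row=2, col=4): c = 1.0000 + -0.8200i → escape time 2

Answer: 99942
99942
59532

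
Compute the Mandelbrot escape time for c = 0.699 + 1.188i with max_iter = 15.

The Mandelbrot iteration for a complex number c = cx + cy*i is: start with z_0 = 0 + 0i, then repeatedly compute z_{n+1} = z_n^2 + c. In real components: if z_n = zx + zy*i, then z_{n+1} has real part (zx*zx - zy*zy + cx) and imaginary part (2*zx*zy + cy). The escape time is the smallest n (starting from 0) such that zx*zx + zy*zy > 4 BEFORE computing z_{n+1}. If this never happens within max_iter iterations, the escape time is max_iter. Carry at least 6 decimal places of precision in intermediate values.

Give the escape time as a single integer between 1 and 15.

z_0 = 0 + 0i, c = 0.6990 + 1.1880i
Iter 1: z = 0.6990 + 1.1880i, |z|^2 = 1.8999
Iter 2: z = -0.2237 + 2.8488i, |z|^2 = 8.1659
Escaped at iteration 2

Answer: 2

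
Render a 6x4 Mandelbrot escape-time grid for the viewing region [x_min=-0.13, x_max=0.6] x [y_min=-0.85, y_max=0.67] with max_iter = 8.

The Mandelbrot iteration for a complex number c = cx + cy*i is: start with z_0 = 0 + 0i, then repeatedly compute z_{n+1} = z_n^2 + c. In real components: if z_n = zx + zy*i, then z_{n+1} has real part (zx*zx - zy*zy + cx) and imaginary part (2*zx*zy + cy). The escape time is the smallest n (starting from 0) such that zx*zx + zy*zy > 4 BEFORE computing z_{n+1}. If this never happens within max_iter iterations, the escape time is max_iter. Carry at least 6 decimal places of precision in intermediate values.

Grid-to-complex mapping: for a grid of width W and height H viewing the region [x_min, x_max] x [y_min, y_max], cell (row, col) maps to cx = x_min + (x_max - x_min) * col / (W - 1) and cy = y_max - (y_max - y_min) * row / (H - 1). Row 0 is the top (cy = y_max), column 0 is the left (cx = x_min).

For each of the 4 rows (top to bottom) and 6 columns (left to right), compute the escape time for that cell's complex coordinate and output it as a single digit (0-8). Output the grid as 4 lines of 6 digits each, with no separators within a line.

(row=0, col=0): c = -0.1300 + 0.6700i → escape time 8
(row=0, col=1): c = 0.0160 + 0.6700i → escape time 8
(row=0, col=2): c = 0.1620 + 0.6700i → escape time 8
(row=0, col=3): c = 0.3080 + 0.6700i → escape time 7
(row=0, col=4): c = 0.4540 + 0.6700i → escape time 4
(row=0, col=5): c = 0.6000 + 0.6700i → escape time 3
(row=1, col=0): c = -0.1300 + 0.1633i → escape time 8
(row=1, col=1): c = 0.0160 + 0.1633i → escape time 8
(row=1, col=2): c = 0.1620 + 0.1633i → escape time 8
(row=1, col=3): c = 0.3080 + 0.1633i → escape time 8
(row=1, col=4): c = 0.4540 + 0.1633i → escape time 6
(row=1, col=5): c = 0.6000 + 0.1633i → escape time 4
(row=2, col=0): c = -0.1300 + -0.3433i → escape time 8
(row=2, col=1): c = 0.0160 + -0.3433i → escape time 8
(row=2, col=2): c = 0.1620 + -0.3433i → escape time 8
(row=2, col=3): c = 0.3080 + -0.3433i → escape time 8
(row=2, col=4): c = 0.4540 + -0.3433i → escape time 8
(row=2, col=5): c = 0.6000 + -0.3433i → escape time 4
(row=3, col=0): c = -0.1300 + -0.8500i → escape time 8
(row=3, col=1): c = 0.0160 + -0.8500i → escape time 8
(row=3, col=2): c = 0.1620 + -0.8500i → escape time 5
(row=3, col=3): c = 0.3080 + -0.8500i → escape time 4
(row=3, col=4): c = 0.4540 + -0.8500i → escape time 3
(row=3, col=5): c = 0.6000 + -0.8500i → escape time 3

Answer: 888743
888864
888884
885433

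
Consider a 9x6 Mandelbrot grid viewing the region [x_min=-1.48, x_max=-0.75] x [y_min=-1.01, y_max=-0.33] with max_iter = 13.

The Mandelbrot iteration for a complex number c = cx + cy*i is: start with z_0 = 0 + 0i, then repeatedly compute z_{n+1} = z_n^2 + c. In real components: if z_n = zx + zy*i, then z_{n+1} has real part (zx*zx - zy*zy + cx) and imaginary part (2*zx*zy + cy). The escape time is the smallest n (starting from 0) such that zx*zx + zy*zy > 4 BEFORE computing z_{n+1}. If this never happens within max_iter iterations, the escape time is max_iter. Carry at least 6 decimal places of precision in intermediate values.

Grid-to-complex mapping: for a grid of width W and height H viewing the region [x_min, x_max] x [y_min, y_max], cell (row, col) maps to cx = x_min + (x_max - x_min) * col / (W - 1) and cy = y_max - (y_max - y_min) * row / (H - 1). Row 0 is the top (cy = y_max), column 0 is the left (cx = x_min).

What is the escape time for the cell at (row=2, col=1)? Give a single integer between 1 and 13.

Answer: 3

Derivation:
z_0 = 0 + 0i, c = -1.3887 + -0.6020i
Iter 1: z = -1.3887 + -0.6020i, |z|^2 = 2.2910
Iter 2: z = 0.1775 + 1.0701i, |z|^2 = 1.1765
Iter 3: z = -2.5023 + -0.2222i, |z|^2 = 6.3107
Escaped at iteration 3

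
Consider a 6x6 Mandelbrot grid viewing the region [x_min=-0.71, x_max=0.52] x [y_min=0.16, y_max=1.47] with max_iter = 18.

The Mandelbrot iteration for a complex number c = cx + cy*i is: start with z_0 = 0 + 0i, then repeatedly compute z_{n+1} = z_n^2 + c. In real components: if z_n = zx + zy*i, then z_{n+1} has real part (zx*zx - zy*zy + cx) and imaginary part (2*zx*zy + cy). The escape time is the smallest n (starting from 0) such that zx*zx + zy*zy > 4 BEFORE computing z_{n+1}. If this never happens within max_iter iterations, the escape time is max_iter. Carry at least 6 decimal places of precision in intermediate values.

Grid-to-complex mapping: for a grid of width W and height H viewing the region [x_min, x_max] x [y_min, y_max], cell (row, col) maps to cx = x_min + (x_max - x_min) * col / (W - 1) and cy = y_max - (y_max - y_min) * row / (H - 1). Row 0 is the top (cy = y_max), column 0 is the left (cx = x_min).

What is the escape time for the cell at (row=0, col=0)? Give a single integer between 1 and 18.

Answer: 2

Derivation:
z_0 = 0 + 0i, c = -0.7100 + 1.4700i
Iter 1: z = -0.7100 + 1.4700i, |z|^2 = 2.6650
Iter 2: z = -2.3668 + -0.6174i, |z|^2 = 5.9829
Escaped at iteration 2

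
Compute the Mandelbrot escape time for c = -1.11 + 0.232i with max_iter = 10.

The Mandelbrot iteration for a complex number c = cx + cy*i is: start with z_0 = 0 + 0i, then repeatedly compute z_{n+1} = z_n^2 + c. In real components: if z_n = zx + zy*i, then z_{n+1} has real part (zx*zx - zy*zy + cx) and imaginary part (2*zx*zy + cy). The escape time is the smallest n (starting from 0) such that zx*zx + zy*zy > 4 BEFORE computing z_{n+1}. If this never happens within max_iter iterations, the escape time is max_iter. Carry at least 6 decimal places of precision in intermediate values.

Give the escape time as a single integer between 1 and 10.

z_0 = 0 + 0i, c = -1.1100 + 0.2320i
Iter 1: z = -1.1100 + 0.2320i, |z|^2 = 1.2859
Iter 2: z = 0.0683 + -0.2830i, |z|^2 = 0.0848
Iter 3: z = -1.1855 + 0.1934i, |z|^2 = 1.4427
Iter 4: z = 0.2579 + -0.2264i, |z|^2 = 0.1178
Iter 5: z = -1.0947 + 0.1152i, |z|^2 = 1.2117
Iter 6: z = 0.0752 + -0.0203i, |z|^2 = 0.0061
Iter 7: z = -1.1048 + 0.2290i, |z|^2 = 1.2729
Iter 8: z = 0.0581 + -0.2739i, |z|^2 = 0.0784
Iter 9: z = -1.1816 + 0.2002i, |z|^2 = 1.4363

Answer: 10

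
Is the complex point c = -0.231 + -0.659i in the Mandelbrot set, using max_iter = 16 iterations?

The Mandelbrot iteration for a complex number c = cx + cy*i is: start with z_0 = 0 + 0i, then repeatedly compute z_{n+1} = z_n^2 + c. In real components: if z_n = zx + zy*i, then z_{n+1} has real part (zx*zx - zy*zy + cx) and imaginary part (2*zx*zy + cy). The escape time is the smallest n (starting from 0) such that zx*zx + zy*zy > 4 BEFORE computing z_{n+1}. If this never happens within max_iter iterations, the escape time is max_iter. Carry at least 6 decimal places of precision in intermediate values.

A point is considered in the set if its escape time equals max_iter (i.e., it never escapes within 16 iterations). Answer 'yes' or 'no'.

z_0 = 0 + 0i, c = -0.2310 + -0.6590i
Iter 1: z = -0.2310 + -0.6590i, |z|^2 = 0.4876
Iter 2: z = -0.6119 + -0.3545i, |z|^2 = 0.5001
Iter 3: z = 0.0177 + -0.2251i, |z|^2 = 0.0510
Iter 4: z = -0.2814 + -0.6670i, |z|^2 = 0.5240
Iter 5: z = -0.5967 + -0.2837i, |z|^2 = 0.4365
Iter 6: z = 0.0446 + -0.3204i, |z|^2 = 0.1047
Iter 7: z = -0.3317 + -0.6876i, |z|^2 = 0.5828
Iter 8: z = -0.5937 + -0.2029i, |z|^2 = 0.3937
Iter 9: z = 0.0804 + -0.4181i, |z|^2 = 0.1813
Iter 10: z = -0.3994 + -0.7262i, |z|^2 = 0.6869
Iter 11: z = -0.5989 + -0.0790i, |z|^2 = 0.3649
Iter 12: z = 0.1214 + -0.5644i, |z|^2 = 0.3333
Iter 13: z = -0.5348 + -0.7961i, |z|^2 = 0.9198
Iter 14: z = -0.5787 + 0.1925i, |z|^2 = 0.3720
Iter 15: z = 0.0669 + -0.8818i, |z|^2 = 0.7821
Did not escape in 16 iterations → in set

Answer: yes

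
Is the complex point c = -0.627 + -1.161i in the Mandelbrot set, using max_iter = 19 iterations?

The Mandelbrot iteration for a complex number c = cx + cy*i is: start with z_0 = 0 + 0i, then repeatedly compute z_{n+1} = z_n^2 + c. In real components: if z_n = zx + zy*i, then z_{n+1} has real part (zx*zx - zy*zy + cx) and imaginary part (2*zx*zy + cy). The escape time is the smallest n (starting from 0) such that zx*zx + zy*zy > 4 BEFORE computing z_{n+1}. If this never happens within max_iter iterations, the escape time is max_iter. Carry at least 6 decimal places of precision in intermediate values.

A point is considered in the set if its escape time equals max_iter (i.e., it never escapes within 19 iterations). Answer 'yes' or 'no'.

Answer: no

Derivation:
z_0 = 0 + 0i, c = -0.6270 + -1.1610i
Iter 1: z = -0.6270 + -1.1610i, |z|^2 = 1.7411
Iter 2: z = -1.5818 + 0.2949i, |z|^2 = 2.5890
Iter 3: z = 1.7881 + -2.0939i, |z|^2 = 7.5818
Escaped at iteration 3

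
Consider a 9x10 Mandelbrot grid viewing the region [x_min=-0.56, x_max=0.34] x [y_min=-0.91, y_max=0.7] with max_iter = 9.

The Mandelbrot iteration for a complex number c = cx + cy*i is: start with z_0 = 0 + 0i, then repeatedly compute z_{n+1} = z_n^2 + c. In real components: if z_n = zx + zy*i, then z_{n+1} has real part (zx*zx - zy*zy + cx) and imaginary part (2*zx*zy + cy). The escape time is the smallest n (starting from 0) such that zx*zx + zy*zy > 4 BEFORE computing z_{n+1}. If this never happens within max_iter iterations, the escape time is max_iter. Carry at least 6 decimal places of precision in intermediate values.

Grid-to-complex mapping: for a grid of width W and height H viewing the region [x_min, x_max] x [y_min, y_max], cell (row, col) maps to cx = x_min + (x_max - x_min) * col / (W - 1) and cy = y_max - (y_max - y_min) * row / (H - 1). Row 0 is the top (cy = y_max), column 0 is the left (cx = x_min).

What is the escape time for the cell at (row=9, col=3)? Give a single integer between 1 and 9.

Answer: 8

Derivation:
z_0 = 0 + 0i, c = -0.2225 + -0.9100i
Iter 1: z = -0.2225 + -0.9100i, |z|^2 = 0.8776
Iter 2: z = -1.0011 + -0.5050i, |z|^2 = 1.2573
Iter 3: z = 0.5246 + 0.1012i, |z|^2 = 0.2855
Iter 4: z = 0.0425 + -0.8038i, |z|^2 = 0.6479
Iter 5: z = -0.8668 + -0.9783i, |z|^2 = 1.7084
Iter 6: z = -0.4282 + 0.7860i, |z|^2 = 0.8011
Iter 7: z = -0.6569 + -1.5831i, |z|^2 = 2.9377
Iter 8: z = -2.2971 + 1.1699i, |z|^2 = 6.6455
Escaped at iteration 8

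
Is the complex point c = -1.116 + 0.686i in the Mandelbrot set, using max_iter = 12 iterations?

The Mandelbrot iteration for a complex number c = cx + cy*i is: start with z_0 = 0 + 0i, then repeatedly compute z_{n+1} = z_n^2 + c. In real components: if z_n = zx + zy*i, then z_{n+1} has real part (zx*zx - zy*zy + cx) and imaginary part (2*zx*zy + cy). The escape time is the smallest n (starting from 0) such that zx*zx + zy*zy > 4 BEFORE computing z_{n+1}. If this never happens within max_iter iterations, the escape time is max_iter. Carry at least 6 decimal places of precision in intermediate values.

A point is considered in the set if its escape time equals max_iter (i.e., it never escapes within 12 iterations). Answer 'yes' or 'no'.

z_0 = 0 + 0i, c = -1.1160 + 0.6860i
Iter 1: z = -1.1160 + 0.6860i, |z|^2 = 1.7161
Iter 2: z = -0.3411 + -0.8452i, |z|^2 = 0.8307
Iter 3: z = -1.7139 + 1.2626i, |z|^2 = 4.5317
Escaped at iteration 3

Answer: no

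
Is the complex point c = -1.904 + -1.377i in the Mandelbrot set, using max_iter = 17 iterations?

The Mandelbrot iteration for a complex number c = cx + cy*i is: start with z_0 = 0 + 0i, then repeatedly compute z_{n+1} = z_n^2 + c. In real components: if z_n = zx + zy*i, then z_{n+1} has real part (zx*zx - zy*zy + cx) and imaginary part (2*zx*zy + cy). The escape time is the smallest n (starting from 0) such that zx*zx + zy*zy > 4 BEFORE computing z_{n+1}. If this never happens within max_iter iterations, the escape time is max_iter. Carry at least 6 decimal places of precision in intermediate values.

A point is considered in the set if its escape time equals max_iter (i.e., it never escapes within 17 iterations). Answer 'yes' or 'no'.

z_0 = 0 + 0i, c = -1.9040 + -1.3770i
Iter 1: z = -1.9040 + -1.3770i, |z|^2 = 5.5213
Escaped at iteration 1

Answer: no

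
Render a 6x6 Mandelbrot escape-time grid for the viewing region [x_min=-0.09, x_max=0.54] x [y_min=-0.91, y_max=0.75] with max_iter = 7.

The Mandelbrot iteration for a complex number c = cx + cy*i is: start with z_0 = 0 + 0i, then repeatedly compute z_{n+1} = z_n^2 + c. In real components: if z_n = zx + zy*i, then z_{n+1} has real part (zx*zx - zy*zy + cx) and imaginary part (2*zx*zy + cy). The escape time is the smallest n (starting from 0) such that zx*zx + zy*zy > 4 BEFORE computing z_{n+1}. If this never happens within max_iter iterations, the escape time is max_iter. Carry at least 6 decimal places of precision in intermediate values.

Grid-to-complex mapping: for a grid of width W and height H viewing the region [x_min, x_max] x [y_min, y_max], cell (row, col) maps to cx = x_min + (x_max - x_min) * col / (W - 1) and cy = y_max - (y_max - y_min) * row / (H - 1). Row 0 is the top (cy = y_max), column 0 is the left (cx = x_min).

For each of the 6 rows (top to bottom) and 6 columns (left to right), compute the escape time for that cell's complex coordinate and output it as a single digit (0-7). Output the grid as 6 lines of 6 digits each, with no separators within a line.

(row=0, col=0): c = -0.0900 + 0.7500i → escape time 7
(row=0, col=1): c = 0.0360 + 0.7500i → escape time 7
(row=0, col=2): c = 0.1620 + 0.7500i → escape time 6
(row=0, col=3): c = 0.2880 + 0.7500i → escape time 5
(row=0, col=4): c = 0.4140 + 0.7500i → escape time 4
(row=0, col=5): c = 0.5400 + 0.7500i → escape time 3
(row=1, col=0): c = -0.0900 + 0.4180i → escape time 7
(row=1, col=1): c = 0.0360 + 0.4180i → escape time 7
(row=1, col=2): c = 0.1620 + 0.4180i → escape time 7
(row=1, col=3): c = 0.2880 + 0.4180i → escape time 7
(row=1, col=4): c = 0.4140 + 0.4180i → escape time 7
(row=1, col=5): c = 0.5400 + 0.4180i → escape time 4
(row=2, col=0): c = -0.0900 + 0.0860i → escape time 7
(row=2, col=1): c = 0.0360 + 0.0860i → escape time 7
(row=2, col=2): c = 0.1620 + 0.0860i → escape time 7
(row=2, col=3): c = 0.2880 + 0.0860i → escape time 7
(row=2, col=4): c = 0.4140 + 0.0860i → escape time 7
(row=2, col=5): c = 0.5400 + 0.0860i → escape time 4
(row=3, col=0): c = -0.0900 + -0.2460i → escape time 7
(row=3, col=1): c = 0.0360 + -0.2460i → escape time 7
(row=3, col=2): c = 0.1620 + -0.2460i → escape time 7
(row=3, col=3): c = 0.2880 + -0.2460i → escape time 7
(row=3, col=4): c = 0.4140 + -0.2460i → escape time 7
(row=3, col=5): c = 0.5400 + -0.2460i → escape time 4
(row=4, col=0): c = -0.0900 + -0.5780i → escape time 7
(row=4, col=1): c = 0.0360 + -0.5780i → escape time 7
(row=4, col=2): c = 0.1620 + -0.5780i → escape time 7
(row=4, col=3): c = 0.2880 + -0.5780i → escape time 7
(row=4, col=4): c = 0.4140 + -0.5780i → escape time 7
(row=4, col=5): c = 0.5400 + -0.5780i → escape time 4
(row=5, col=0): c = -0.0900 + -0.9100i → escape time 7
(row=5, col=1): c = 0.0360 + -0.9100i → escape time 6
(row=5, col=2): c = 0.1620 + -0.9100i → escape time 4
(row=5, col=3): c = 0.2880 + -0.9100i → escape time 4
(row=5, col=4): c = 0.4140 + -0.9100i → escape time 3
(row=5, col=5): c = 0.5400 + -0.9100i → escape time 3

Answer: 776543
777774
777774
777774
777774
764433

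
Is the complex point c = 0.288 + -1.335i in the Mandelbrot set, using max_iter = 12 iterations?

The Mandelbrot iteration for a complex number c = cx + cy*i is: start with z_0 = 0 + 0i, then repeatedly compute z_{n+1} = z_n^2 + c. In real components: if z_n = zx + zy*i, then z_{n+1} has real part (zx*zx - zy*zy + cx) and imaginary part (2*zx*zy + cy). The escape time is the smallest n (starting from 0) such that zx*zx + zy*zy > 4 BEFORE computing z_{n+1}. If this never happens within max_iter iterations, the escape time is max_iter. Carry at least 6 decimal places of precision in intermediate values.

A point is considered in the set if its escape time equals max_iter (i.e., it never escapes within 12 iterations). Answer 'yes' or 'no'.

Answer: no

Derivation:
z_0 = 0 + 0i, c = 0.2880 + -1.3350i
Iter 1: z = 0.2880 + -1.3350i, |z|^2 = 1.8652
Iter 2: z = -1.4113 + -2.1040i, |z|^2 = 6.4184
Escaped at iteration 2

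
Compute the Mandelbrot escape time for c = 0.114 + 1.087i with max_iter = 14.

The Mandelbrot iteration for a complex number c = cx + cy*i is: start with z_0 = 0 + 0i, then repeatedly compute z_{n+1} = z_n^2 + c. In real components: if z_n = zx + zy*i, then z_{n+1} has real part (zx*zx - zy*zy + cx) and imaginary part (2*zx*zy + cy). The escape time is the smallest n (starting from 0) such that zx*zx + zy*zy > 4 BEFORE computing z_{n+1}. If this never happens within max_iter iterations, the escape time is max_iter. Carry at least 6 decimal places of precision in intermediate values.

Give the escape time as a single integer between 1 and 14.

Answer: 4

Derivation:
z_0 = 0 + 0i, c = 0.1140 + 1.0870i
Iter 1: z = 0.1140 + 1.0870i, |z|^2 = 1.1946
Iter 2: z = -1.0546 + 1.3348i, |z|^2 = 2.8939
Iter 3: z = -0.5557 + -1.7284i, |z|^2 = 3.2960
Iter 4: z = -2.5645 + 3.0078i, |z|^2 = 15.6233
Escaped at iteration 4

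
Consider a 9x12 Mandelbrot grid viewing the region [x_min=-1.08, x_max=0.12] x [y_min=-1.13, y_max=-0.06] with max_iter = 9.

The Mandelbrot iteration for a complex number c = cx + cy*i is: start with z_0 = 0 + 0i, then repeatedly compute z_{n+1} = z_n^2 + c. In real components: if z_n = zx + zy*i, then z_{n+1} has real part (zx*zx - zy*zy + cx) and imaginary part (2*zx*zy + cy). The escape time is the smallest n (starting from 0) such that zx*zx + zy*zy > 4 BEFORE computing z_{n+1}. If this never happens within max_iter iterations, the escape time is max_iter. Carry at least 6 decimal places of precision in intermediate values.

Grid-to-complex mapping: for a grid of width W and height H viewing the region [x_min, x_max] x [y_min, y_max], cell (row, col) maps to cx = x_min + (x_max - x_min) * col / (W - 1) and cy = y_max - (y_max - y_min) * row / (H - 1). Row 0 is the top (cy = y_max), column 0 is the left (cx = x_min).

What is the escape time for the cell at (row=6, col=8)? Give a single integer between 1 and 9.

z_0 = 0 + 0i, c = 0.1200 + -0.6436i
Iter 1: z = 0.1200 + -0.6436i, |z|^2 = 0.4287
Iter 2: z = -0.2799 + -0.7981i, |z|^2 = 0.7153
Iter 3: z = -0.4387 + -0.1969i, |z|^2 = 0.2312
Iter 4: z = 0.2736 + -0.4709i, |z|^2 = 0.2966
Iter 5: z = -0.0269 + -0.9013i, |z|^2 = 0.8131
Iter 6: z = -0.6917 + -0.5952i, |z|^2 = 0.8327
Iter 7: z = 0.2442 + 0.1798i, |z|^2 = 0.0919
Iter 8: z = 0.1473 + -0.5558i, |z|^2 = 0.3306

Answer: 9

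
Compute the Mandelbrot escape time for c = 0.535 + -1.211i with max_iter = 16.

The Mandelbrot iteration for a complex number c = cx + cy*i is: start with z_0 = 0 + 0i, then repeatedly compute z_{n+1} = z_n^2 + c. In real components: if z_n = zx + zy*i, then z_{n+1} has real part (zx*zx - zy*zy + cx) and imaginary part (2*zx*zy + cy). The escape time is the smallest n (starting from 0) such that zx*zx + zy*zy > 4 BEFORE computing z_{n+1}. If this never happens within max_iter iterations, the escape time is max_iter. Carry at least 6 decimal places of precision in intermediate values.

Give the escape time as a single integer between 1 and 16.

z_0 = 0 + 0i, c = 0.5350 + -1.2110i
Iter 1: z = 0.5350 + -1.2110i, |z|^2 = 1.7527
Iter 2: z = -0.6453 + -2.5068i, |z|^2 = 6.7003
Escaped at iteration 2

Answer: 2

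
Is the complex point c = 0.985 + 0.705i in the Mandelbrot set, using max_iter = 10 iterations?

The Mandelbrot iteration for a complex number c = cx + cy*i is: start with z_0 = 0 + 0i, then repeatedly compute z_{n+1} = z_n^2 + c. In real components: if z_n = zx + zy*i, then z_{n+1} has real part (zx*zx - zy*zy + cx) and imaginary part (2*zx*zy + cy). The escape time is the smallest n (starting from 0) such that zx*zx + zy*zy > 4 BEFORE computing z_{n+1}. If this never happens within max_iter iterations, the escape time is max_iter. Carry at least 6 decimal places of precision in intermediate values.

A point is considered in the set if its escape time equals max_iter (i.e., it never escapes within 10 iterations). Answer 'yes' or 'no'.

z_0 = 0 + 0i, c = 0.9850 + 0.7050i
Iter 1: z = 0.9850 + 0.7050i, |z|^2 = 1.4672
Iter 2: z = 1.4582 + 2.0938i, |z|^2 = 6.5106
Escaped at iteration 2

Answer: no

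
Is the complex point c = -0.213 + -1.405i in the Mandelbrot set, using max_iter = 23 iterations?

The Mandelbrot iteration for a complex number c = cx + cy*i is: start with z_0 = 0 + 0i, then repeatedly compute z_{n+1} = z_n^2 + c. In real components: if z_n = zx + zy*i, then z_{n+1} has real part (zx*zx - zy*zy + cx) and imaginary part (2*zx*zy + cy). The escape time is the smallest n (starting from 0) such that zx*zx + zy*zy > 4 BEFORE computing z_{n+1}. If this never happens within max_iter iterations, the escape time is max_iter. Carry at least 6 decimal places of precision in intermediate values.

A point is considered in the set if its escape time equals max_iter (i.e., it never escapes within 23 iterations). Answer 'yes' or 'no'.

Answer: no

Derivation:
z_0 = 0 + 0i, c = -0.2130 + -1.4050i
Iter 1: z = -0.2130 + -1.4050i, |z|^2 = 2.0194
Iter 2: z = -2.1417 + -0.8065i, |z|^2 = 5.2371
Escaped at iteration 2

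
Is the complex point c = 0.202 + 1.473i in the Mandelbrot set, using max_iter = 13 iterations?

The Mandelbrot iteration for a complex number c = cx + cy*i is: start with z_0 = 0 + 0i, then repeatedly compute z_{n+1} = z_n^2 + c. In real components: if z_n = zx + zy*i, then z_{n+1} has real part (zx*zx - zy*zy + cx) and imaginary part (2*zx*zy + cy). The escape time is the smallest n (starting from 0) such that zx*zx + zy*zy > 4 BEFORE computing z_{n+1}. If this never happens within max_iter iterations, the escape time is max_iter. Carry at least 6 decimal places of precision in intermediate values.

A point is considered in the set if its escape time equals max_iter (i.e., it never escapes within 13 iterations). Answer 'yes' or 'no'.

Answer: no

Derivation:
z_0 = 0 + 0i, c = 0.2020 + 1.4730i
Iter 1: z = 0.2020 + 1.4730i, |z|^2 = 2.2105
Iter 2: z = -1.9269 + 2.0681i, |z|^2 = 7.9900
Escaped at iteration 2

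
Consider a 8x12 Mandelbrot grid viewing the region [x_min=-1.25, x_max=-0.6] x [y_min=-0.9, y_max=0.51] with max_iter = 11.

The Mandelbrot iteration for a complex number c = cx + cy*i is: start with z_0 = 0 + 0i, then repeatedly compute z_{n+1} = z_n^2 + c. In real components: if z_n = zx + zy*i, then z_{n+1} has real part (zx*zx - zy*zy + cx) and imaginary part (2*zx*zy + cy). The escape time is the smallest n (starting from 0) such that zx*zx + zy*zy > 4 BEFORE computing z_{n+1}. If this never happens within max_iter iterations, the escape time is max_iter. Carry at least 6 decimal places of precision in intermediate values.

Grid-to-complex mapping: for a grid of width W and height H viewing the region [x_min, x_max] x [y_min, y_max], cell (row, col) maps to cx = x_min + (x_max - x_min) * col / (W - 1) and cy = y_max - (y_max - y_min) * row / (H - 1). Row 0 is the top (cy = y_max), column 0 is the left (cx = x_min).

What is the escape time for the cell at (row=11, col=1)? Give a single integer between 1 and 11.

Answer: 3

Derivation:
z_0 = 0 + 0i, c = -1.1571 + -0.9000i
Iter 1: z = -1.1571 + -0.9000i, |z|^2 = 2.1490
Iter 2: z = -0.6282 + 1.1829i, |z|^2 = 1.7937
Iter 3: z = -2.1617 + -2.3861i, |z|^2 = 10.3662
Escaped at iteration 3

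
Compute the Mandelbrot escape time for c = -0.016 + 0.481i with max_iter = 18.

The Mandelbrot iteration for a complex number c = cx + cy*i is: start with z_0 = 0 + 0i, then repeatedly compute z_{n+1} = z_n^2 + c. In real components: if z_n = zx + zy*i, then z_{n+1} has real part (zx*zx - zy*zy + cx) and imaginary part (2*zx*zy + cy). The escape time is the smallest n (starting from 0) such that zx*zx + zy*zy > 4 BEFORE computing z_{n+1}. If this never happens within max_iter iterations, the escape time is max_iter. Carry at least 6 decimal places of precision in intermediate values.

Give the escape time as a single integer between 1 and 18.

z_0 = 0 + 0i, c = -0.0160 + 0.4810i
Iter 1: z = -0.0160 + 0.4810i, |z|^2 = 0.2316
Iter 2: z = -0.2471 + 0.4656i, |z|^2 = 0.2779
Iter 3: z = -0.1717 + 0.2509i, |z|^2 = 0.0924
Iter 4: z = -0.0495 + 0.3948i, |z|^2 = 0.1583
Iter 5: z = -0.1694 + 0.4419i, |z|^2 = 0.2240
Iter 6: z = -0.1826 + 0.3312i, |z|^2 = 0.1431
Iter 7: z = -0.0924 + 0.3600i, |z|^2 = 0.1382
Iter 8: z = -0.1371 + 0.4145i, |z|^2 = 0.1906
Iter 9: z = -0.1690 + 0.3674i, |z|^2 = 0.1635
Iter 10: z = -0.1224 + 0.3568i, |z|^2 = 0.1423
Iter 11: z = -0.1283 + 0.3937i, |z|^2 = 0.1714
Iter 12: z = -0.1545 + 0.3799i, |z|^2 = 0.1682
Iter 13: z = -0.1365 + 0.3636i, |z|^2 = 0.1508
Iter 14: z = -0.1296 + 0.3817i, |z|^2 = 0.1625
Iter 15: z = -0.1449 + 0.3821i, |z|^2 = 0.1670
Iter 16: z = -0.1410 + 0.3702i, |z|^2 = 0.1570
Iter 17: z = -0.1332 + 0.3766i, |z|^2 = 0.1596

Answer: 18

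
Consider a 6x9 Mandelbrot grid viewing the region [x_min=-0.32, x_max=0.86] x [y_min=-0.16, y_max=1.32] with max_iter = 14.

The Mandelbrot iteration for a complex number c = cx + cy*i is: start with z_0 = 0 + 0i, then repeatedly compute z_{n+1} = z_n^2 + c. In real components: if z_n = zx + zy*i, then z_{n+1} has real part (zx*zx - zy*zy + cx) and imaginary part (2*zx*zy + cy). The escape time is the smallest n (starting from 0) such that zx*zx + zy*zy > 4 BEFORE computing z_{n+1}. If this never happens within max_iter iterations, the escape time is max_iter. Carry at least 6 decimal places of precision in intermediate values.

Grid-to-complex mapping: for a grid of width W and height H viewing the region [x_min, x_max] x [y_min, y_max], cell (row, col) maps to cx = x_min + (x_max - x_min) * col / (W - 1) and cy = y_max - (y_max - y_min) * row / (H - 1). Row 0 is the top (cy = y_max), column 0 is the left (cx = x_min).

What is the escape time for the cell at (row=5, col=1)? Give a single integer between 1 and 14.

Answer: 14

Derivation:
z_0 = 0 + 0i, c = -0.0840 + 0.3950i
Iter 1: z = -0.0840 + 0.3950i, |z|^2 = 0.1631
Iter 2: z = -0.2330 + 0.3286i, |z|^2 = 0.1623
Iter 3: z = -0.1377 + 0.2419i, |z|^2 = 0.0775
Iter 4: z = -0.1235 + 0.3284i, |z|^2 = 0.1231
Iter 5: z = -0.1766 + 0.3139i, |z|^2 = 0.1297
Iter 6: z = -0.1513 + 0.2842i, |z|^2 = 0.1037
Iter 7: z = -0.1418 + 0.3090i, |z|^2 = 0.1156
Iter 8: z = -0.1594 + 0.3073i, |z|^2 = 0.1199
Iter 9: z = -0.1531 + 0.2970i, |z|^2 = 0.1117
Iter 10: z = -0.1488 + 0.3041i, |z|^2 = 0.1146
Iter 11: z = -0.1543 + 0.3045i, |z|^2 = 0.1165
Iter 12: z = -0.1529 + 0.3010i, |z|^2 = 0.1140
Iter 13: z = -0.1512 + 0.3029i, |z|^2 = 0.1146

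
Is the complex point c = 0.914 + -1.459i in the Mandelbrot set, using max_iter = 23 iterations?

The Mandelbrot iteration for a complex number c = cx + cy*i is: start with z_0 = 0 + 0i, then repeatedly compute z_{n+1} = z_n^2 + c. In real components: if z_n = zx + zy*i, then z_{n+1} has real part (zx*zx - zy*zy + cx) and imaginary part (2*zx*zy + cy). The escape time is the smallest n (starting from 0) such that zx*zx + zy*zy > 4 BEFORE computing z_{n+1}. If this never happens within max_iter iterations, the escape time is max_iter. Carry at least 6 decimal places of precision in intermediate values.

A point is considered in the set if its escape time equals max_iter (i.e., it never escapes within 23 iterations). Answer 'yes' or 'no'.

Answer: no

Derivation:
z_0 = 0 + 0i, c = 0.9140 + -1.4590i
Iter 1: z = 0.9140 + -1.4590i, |z|^2 = 2.9641
Iter 2: z = -0.3793 + -4.1261i, |z|^2 = 17.1682
Escaped at iteration 2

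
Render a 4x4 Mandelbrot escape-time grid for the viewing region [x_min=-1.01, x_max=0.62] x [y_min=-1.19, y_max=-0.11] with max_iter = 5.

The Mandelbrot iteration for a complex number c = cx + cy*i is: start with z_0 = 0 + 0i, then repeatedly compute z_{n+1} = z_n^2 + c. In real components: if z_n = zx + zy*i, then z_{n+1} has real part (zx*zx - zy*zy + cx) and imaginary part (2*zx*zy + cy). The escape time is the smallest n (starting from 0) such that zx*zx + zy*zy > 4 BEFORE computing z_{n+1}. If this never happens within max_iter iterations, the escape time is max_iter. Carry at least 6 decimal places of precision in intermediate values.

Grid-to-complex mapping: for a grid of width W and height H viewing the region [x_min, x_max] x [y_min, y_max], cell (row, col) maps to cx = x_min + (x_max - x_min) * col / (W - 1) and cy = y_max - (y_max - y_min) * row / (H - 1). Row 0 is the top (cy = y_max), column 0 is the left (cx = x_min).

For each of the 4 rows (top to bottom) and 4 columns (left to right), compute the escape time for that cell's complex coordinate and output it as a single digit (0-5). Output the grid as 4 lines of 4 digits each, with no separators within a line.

Answer: 5554
5553
3553
3332

Derivation:
(row=0, col=0): c = -1.0100 + -0.1100i → escape time 5
(row=0, col=1): c = -0.4667 + -0.1100i → escape time 5
(row=0, col=2): c = 0.0767 + -0.1100i → escape time 5
(row=0, col=3): c = 0.6200 + -0.1100i → escape time 4
(row=1, col=0): c = -1.0100 + -0.4700i → escape time 5
(row=1, col=1): c = -0.4667 + -0.4700i → escape time 5
(row=1, col=2): c = 0.0767 + -0.4700i → escape time 5
(row=1, col=3): c = 0.6200 + -0.4700i → escape time 3
(row=2, col=0): c = -1.0100 + -0.8300i → escape time 3
(row=2, col=1): c = -0.4667 + -0.8300i → escape time 5
(row=2, col=2): c = 0.0767 + -0.8300i → escape time 5
(row=2, col=3): c = 0.6200 + -0.8300i → escape time 3
(row=3, col=0): c = -1.0100 + -1.1900i → escape time 3
(row=3, col=1): c = -0.4667 + -1.1900i → escape time 3
(row=3, col=2): c = 0.0767 + -1.1900i → escape time 3
(row=3, col=3): c = 0.6200 + -1.1900i → escape time 2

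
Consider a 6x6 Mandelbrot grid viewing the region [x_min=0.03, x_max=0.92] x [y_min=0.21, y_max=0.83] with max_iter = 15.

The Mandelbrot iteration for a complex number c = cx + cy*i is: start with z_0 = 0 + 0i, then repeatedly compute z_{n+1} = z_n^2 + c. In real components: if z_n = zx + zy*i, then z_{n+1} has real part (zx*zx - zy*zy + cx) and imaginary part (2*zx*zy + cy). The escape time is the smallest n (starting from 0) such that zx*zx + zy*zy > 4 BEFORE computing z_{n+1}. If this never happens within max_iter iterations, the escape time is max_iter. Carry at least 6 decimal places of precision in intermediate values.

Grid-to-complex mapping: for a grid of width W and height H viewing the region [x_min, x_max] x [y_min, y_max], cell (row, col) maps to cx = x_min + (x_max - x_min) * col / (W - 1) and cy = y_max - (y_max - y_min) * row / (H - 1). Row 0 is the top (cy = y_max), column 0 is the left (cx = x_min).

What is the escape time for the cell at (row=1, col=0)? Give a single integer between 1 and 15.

z_0 = 0 + 0i, c = 0.0300 + 0.7060i
Iter 1: z = 0.0300 + 0.7060i, |z|^2 = 0.4993
Iter 2: z = -0.4675 + 0.7484i, |z|^2 = 0.7786
Iter 3: z = -0.3115 + 0.0062i, |z|^2 = 0.0970
Iter 4: z = 0.1270 + 0.7021i, |z|^2 = 0.5091
Iter 5: z = -0.4469 + 0.8843i, |z|^2 = 0.9816
Iter 6: z = -0.5523 + -0.0843i, |z|^2 = 0.3121
Iter 7: z = 0.3279 + 0.7991i, |z|^2 = 0.7461
Iter 8: z = -0.5010 + 1.2301i, |z|^2 = 1.7641
Iter 9: z = -1.2321 + -0.5266i, |z|^2 = 1.7953
Iter 10: z = 1.2706 + 2.0037i, |z|^2 = 5.6293
Escaped at iteration 10

Answer: 10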